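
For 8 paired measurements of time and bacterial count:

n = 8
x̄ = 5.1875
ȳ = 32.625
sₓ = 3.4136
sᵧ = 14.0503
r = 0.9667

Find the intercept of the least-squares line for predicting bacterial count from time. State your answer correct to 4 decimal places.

11.9844

b = r · sᵧ/sₓ = 0.9667 · 14.0503/3.4136 = 3.978915
a = ȳ − b·x̄ = 32.625 − 3.978915·5.1875 = 11.984377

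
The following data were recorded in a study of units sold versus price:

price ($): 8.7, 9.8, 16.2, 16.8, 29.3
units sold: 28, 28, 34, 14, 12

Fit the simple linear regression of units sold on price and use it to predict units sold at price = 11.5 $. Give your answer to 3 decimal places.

26.991

n = 5, Σx = 80.8, Σy = 116, Σxy = 1655.6, Σx² = 1574.9
Sxx = Σx² − (Σx)²/n = 1574.9 − 1305.728 = 269.172
Sxy = Σxy − (Σx)(Σy)/n = 1655.6 − 1874.56 = -218.96
b = Sxy/Sxx = -218.96/269.172 = -0.813458
a = ȳ − b·x̄ = 23.2 − (-0.813458)·16.16 = 36.345474
ŷ(11.5) = a + b·11.5 = 36.345474 + (-0.813458)·11.5 = 26.990712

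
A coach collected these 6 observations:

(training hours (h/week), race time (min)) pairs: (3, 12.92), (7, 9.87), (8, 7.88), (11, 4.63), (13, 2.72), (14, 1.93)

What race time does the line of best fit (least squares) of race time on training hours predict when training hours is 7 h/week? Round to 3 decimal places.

n = 6, Σx = 56, Σy = 39.95, Σxy = 284.2, Σx² = 608
Sxx = Σx² − (Σx)²/n = 608 − 522.666667 = 85.333333
Sxy = Σxy − (Σx)(Σy)/n = 284.2 − 372.866667 = -88.666667
b = Sxy/Sxx = -88.666667/85.333333 = -1.039062
a = ȳ − b·x̄ = 6.658333 − (-1.039062)·9.333333 = 16.35625
ŷ(7) = a + b·7 = 16.35625 + (-1.039062)·7 = 9.082812

9.083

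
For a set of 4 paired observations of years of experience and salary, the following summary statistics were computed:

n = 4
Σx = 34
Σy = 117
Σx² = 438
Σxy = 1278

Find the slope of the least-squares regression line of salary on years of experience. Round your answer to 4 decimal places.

Sxx = Σx² − (Σx)²/n = 438 − 289 = 149
Sxy = Σxy − (Σx)(Σy)/n = 1278 − 994.5 = 283.5
b = Sxy/Sxx = 283.5/149 = 1.902685

1.9027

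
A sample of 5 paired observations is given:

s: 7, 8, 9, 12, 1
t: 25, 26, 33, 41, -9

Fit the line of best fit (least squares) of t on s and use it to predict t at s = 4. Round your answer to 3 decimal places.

n = 5, Σx = 37, Σy = 116, Σxy = 1163, Σx² = 339
Sxx = Σx² − (Σx)²/n = 339 − 273.8 = 65.2
Sxy = Σxy − (Σx)(Σy)/n = 1163 − 858.4 = 304.6
b = Sxy/Sxx = 304.6/65.2 = 4.671779
a = ȳ − b·x̄ = 23.2 − 4.671779·7.4 = -11.371166
ŷ(4) = a + b·4 = -11.371166 + 4.671779·4 = 7.315951

7.316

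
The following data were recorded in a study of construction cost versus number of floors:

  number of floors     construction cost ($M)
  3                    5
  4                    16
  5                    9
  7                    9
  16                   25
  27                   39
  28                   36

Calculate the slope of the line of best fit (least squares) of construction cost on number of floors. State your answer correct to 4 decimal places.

1.2110

n = 7, Σx = 90, Σy = 139, Σxy = 2648, Σx² = 1868
Sxx = Σx² − (Σx)²/n = 1868 − 1157.142857 = 710.857143
Sxy = Σxy − (Σx)(Σy)/n = 2648 − 1787.142857 = 860.857143
b = Sxy/Sxx = 860.857143/710.857143 = 1.211013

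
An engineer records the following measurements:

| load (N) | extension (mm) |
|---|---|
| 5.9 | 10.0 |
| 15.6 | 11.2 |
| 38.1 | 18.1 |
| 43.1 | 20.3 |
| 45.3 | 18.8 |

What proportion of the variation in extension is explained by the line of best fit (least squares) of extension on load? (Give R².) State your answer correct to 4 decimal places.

0.9649

n = 5, Σx = 148, Σy = 78.4, Σxy = 2649.9, Σx² = 5639.48, Σy² = 1318.58
Sxx = Σx² − (Σx)²/n = 5639.48 − 4380.8 = 1258.68
Sxy = Σxy − (Σx)(Σy)/n = 2649.9 − 2320.64 = 329.26
Syy = Σy² − (Σy)²/n = 1318.58 − 1229.312 = 89.268
R² = Sxy²/(Sxx·Syy) = (329.26)²/(1258.68·89.268) = 0.964866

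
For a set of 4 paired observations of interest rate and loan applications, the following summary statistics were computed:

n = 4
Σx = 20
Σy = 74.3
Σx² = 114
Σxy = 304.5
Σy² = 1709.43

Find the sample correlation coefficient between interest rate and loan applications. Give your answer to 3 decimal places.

-0.987

Sxx = Σx² − (Σx)²/n = 114 − 100 = 14
Sxy = Σxy − (Σx)(Σy)/n = 304.5 − 371.5 = -67
Syy = Σy² − (Σy)²/n = 1709.43 − 1380.1225 = 329.3075
r = Sxy/√(Sxx·Syy) = -67/√(4610.305) = -67/67.899227 = -0.986756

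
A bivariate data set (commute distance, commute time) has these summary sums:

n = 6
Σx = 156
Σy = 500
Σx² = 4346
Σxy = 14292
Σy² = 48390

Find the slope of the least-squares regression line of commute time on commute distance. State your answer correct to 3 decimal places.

Sxx = Σx² − (Σx)²/n = 4346 − 4056 = 290
Sxy = Σxy − (Σx)(Σy)/n = 14292 − 13000 = 1292
b = Sxy/Sxx = 1292/290 = 4.455172

4.455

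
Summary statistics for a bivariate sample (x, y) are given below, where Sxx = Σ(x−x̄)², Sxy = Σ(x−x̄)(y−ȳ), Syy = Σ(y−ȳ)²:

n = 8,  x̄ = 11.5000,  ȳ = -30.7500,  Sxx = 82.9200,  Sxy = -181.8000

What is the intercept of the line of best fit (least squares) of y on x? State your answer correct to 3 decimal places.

b = Sxy/Sxx = -181.8/82.92 = -2.192475
a = ȳ − b·x̄ = -30.75 − (-2.192475)·11.5 = -5.536541

-5.537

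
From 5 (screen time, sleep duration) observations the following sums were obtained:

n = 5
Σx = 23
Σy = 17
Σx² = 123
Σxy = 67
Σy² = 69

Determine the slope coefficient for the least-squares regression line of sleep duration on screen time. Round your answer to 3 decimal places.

Sxx = Σx² − (Σx)²/n = 123 − 105.8 = 17.2
Sxy = Σxy − (Σx)(Σy)/n = 67 − 78.2 = -11.2
b = Sxy/Sxx = -11.2/17.2 = -0.651163

-0.651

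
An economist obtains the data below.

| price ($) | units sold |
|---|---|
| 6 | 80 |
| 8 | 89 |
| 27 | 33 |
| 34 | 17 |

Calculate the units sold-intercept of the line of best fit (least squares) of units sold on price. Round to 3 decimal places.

n = 4, Σx = 75, Σy = 219, Σxy = 2661, Σx² = 1985
Sxx = Σx² − (Σx)²/n = 1985 − 1406.25 = 578.75
Sxy = Σxy − (Σx)(Σy)/n = 2661 − 4106.25 = -1445.25
b = Sxy/Sxx = -1445.25/578.75 = -2.497192
a = ȳ − b·x̄ = 54.75 − (-2.497192)·18.75 = 101.572354

101.572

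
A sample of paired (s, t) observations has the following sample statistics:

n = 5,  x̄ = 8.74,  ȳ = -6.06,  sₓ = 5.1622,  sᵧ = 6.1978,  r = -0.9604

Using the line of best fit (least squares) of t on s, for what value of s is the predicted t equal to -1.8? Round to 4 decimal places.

b = r · sᵧ/sₓ = -0.9604 · 6.1978/5.1622 = -1.153068
a = ȳ − b·x̄ = -6.06 − (-1.153068)·8.74 = 4.017813
Set a + b·x = -1.8: x = (-1.8 − 4.017813) / (-1.153068) = 5.045508

5.0455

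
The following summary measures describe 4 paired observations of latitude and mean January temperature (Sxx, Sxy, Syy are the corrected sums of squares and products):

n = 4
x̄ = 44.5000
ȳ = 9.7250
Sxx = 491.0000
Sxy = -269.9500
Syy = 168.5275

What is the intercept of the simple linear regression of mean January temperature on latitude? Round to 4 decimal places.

b = Sxy/Sxx = -269.95/491 = -0.549796
a = ȳ − b·x̄ = 9.725 − (-0.549796)·44.5 = 34.190937

34.1909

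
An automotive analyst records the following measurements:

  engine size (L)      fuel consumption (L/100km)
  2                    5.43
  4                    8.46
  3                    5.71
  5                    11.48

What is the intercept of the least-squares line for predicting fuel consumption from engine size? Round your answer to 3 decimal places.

0.455

n = 4, Σx = 14, Σy = 31.08, Σxy = 119.23, Σx² = 54
Sxx = Σx² − (Σx)²/n = 54 − 49 = 5
Sxy = Σxy − (Σx)(Σy)/n = 119.23 − 108.78 = 10.45
b = Sxy/Sxx = 10.45/5 = 2.09
a = ȳ − b·x̄ = 7.77 − 2.09·3.5 = 0.455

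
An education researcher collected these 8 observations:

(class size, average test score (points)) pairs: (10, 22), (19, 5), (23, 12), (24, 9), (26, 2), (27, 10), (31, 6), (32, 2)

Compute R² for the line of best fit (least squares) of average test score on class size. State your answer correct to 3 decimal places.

n = 8, Σx = 192, Σy = 68, Σxy = 1379, Σx² = 4956, Σy² = 878
Sxx = Σx² − (Σx)²/n = 4956 − 4608 = 348
Sxy = Σxy − (Σx)(Σy)/n = 1379 − 1632 = -253
Syy = Σy² − (Σy)²/n = 878 − 578 = 300
R² = Sxy²/(Sxx·Syy) = (-253)²/(348·300) = 0.613113

0.613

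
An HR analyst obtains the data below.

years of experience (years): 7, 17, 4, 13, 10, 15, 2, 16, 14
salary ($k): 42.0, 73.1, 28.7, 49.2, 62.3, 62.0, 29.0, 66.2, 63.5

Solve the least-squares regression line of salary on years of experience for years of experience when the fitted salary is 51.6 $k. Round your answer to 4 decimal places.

10.4313

n = 9, Σx = 98, Σy = 476, Σxy = 5850.3, Σx² = 1304
Sxx = Σx² − (Σx)²/n = 1304 − 1067.111111 = 236.888889
Sxy = Σxy − (Σx)(Σy)/n = 5850.3 − 5183.111111 = 667.188889
b = Sxy/Sxx = 667.188889/236.888889 = 2.816463
a = ȳ − b·x̄ = 52.888889 − 2.816463·10.888889 = 22.220732
Set a + b·x = 51.6: x = (51.6 − 22.220732) / 2.816463 = 10.431262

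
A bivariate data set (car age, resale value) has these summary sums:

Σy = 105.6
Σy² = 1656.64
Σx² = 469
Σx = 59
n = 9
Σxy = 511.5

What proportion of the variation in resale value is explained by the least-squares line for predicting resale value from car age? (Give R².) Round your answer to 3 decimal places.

Sxx = Σx² − (Σx)²/n = 469 − 386.777778 = 82.222222
Sxy = Σxy − (Σx)(Σy)/n = 511.5 − 692.266667 = -180.766667
Syy = Σy² − (Σy)²/n = 1656.64 − 1239.04 = 417.6
R² = Sxy²/(Sxx·Syy) = (-180.766667)²/(82.222222·417.6) = 0.951671

0.952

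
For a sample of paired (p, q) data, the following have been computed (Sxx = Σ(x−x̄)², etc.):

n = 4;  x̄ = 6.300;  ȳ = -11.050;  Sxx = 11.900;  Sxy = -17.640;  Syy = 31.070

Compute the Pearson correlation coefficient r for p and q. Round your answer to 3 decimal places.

r = Sxy/√(Sxx·Syy) = -17.64/√(369.733) = -17.64/19.228442 = -0.917391

-0.917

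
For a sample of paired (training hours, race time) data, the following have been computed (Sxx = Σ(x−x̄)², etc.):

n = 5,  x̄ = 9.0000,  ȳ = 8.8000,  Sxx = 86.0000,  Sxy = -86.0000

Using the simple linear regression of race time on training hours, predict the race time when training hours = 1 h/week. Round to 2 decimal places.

b = Sxy/Sxx = -86/86 = -1
a = ȳ − b·x̄ = 8.8 − (-1)·9 = 17.8
ŷ(1) = a + b·1 = 17.8 + (-1)·1 = 16.8

16.80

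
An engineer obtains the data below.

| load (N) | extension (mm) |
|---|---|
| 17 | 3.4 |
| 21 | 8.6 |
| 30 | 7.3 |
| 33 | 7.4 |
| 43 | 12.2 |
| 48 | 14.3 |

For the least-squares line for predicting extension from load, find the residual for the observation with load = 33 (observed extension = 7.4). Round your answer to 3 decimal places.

n = 6, Σx = 192, Σy = 53.2, Σxy = 1912.6, Σx² = 6872
Sxx = Σx² − (Σx)²/n = 6872 − 6144 = 728
Sxy = Σxy − (Σx)(Σy)/n = 1912.6 − 1702.4 = 210.2
b = Sxy/Sxx = 210.2/728 = 0.288736
a = ȳ − b·x̄ = 8.866667 − 0.288736·32 = -0.372894
ŷ(33) = -0.372894 + 0.288736·33 = 9.155403
residual = y − ŷ = 7.4 − 9.155403 = -1.755403

-1.755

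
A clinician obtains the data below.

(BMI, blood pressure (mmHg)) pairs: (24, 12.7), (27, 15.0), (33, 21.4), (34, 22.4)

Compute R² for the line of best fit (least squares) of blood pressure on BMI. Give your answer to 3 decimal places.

0.996

n = 4, Σx = 118, Σy = 71.5, Σxy = 2177.6, Σx² = 3550, Σy² = 1346.01
Sxx = Σx² − (Σx)²/n = 3550 − 3481 = 69
Sxy = Σxy − (Σx)(Σy)/n = 2177.6 − 2109.25 = 68.35
Syy = Σy² − (Σy)²/n = 1346.01 − 1278.0625 = 67.9475
R² = Sxy²/(Sxx·Syy) = (68.35)²/(69·67.9475) = 0.996448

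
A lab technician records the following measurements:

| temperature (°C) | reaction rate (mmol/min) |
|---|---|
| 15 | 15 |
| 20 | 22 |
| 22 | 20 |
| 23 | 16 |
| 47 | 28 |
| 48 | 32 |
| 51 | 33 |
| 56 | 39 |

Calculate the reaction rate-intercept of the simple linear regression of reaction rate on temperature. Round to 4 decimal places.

n = 8, Σx = 282, Σy = 205, Σxy = 8192, Σx² = 11888
Sxx = Σx² − (Σx)²/n = 11888 − 9940.5 = 1947.5
Sxy = Σxy − (Σx)(Σy)/n = 8192 − 7226.25 = 965.75
b = Sxy/Sxx = 965.75/1947.5 = 0.495892
a = ȳ − b·x̄ = 25.625 − 0.495892·35.25 = 8.144801

8.1448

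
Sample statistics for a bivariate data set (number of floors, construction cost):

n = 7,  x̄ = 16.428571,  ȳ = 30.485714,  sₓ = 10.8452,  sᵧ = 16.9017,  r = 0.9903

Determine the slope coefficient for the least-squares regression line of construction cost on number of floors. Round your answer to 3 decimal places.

1.543

b = r · sᵧ/sₓ = 0.9903 · 16.9017/10.8452 = 1.543333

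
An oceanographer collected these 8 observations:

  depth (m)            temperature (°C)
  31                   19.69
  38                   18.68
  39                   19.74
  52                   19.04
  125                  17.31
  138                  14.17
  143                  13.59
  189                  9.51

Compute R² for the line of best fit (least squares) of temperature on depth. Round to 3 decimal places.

0.891

n = 8, Σx = 755, Σy = 131.73, Σxy = 10940.14, Σx² = 97469, Σy² = 2264.3809
Sxx = Σx² − (Σx)²/n = 97469 − 71253.125 = 26215.875
Sxy = Σxy − (Σx)(Σy)/n = 10940.14 − 12432.01875 = -1491.87875
Syy = Σy² − (Σy)²/n = 2264.3809 − 2169.099113 = 95.281787
R² = Sxy²/(Sxx·Syy) = (-1491.87875)²/(26215.875·95.281787) = 0.891031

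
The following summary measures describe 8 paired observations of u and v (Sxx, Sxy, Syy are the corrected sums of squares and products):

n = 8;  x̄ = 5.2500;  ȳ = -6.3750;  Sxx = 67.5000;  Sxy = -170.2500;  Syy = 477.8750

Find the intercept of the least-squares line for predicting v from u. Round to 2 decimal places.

b = Sxy/Sxx = -170.25/67.5 = -2.522222
a = ȳ − b·x̄ = -6.375 − (-2.522222)·5.25 = 6.866667

6.87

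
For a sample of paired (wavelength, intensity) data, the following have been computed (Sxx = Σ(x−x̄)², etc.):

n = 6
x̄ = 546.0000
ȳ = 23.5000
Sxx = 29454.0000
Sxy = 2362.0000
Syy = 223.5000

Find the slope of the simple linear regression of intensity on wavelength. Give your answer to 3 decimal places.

0.080

b = Sxy/Sxx = 2362/29454 = 0.080193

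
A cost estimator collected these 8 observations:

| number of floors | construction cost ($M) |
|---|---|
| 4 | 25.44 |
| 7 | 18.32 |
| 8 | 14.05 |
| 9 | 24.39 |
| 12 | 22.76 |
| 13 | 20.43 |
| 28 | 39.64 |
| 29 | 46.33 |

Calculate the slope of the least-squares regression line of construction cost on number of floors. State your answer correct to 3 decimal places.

1.020

n = 8, Σx = 110, Σy = 211.36, Σxy = 3554.11, Σx² = 2148
Sxx = Σx² − (Σx)²/n = 2148 − 1512.5 = 635.5
Sxy = Σxy − (Σx)(Σy)/n = 3554.11 − 2906.2 = 647.91
b = Sxy/Sxx = 647.91/635.5 = 1.019528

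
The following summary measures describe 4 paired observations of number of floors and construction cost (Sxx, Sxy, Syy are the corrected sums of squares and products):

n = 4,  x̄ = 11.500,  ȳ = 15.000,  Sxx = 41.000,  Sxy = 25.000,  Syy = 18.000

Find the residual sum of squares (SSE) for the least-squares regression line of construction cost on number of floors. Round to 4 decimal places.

b = Sxy/Sxx = 25/41 = 0.609756
SSE = Syy − b·Sxy = 18 − 0.609756·25 = 2.756098

2.7561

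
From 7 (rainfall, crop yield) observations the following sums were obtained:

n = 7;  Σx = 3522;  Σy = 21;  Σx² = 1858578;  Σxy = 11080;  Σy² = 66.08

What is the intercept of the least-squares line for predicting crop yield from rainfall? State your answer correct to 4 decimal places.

0.0105

Sxx = Σx² − (Σx)²/n = 1858578 − 1772069.142857 = 86508.857143
Sxy = Σxy − (Σx)(Σy)/n = 11080 − 10566 = 514
b = Sxy/Sxx = 514/86508.857143 = 0.005942
a = ȳ − b·x̄ = 3 − 0.005942·503.142857 = 0.010532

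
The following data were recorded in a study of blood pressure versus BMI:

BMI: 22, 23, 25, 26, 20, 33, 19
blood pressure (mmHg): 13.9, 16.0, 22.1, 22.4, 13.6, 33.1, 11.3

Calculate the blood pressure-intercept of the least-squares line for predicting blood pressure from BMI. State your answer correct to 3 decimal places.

n = 7, Σx = 168, Σy = 132.4, Σxy = 3387.7, Σx² = 4164
Sxx = Σx² − (Σx)²/n = 4164 − 4032 = 132
Sxy = Σxy − (Σx)(Σy)/n = 3387.7 − 3177.6 = 210.1
b = Sxy/Sxx = 210.1/132 = 1.591667
a = ȳ − b·x̄ = 18.914286 − 1.591667·24 = -19.285714

-19.286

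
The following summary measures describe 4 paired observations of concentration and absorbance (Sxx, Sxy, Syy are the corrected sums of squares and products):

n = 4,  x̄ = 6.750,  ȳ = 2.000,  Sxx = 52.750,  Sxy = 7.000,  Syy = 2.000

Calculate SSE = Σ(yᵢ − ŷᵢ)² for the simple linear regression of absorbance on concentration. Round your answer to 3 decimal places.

b = Sxy/Sxx = 7/52.75 = 0.132701
SSE = Syy − b·Sxy = 2 − 0.132701·7 = 1.071090

1.071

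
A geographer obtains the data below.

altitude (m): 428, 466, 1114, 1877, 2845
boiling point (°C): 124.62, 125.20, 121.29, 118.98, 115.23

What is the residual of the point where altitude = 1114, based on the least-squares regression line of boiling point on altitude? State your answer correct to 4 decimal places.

-0.7025

n = 5, Σx = 6730, Σy = 605.32, Σxy = 797952.43, Σx² = 13258490
Sxx = Σx² − (Σx)²/n = 13258490 − 9058580 = 4199910
Sxy = Σxy − (Σx)(Σy)/n = 797952.43 − 814760.72 = -16808.29
b = Sxy/Sxx = -16808.29/4199910 = -0.004002
a = ȳ − b·x̄ = 121.064 − (-0.004002)·1346 = 126.450772
ŷ(1114) = 126.450772 + (-0.004002)·1114 = 121.992478
residual = y − ŷ = 121.29 − 121.992478 = -0.702478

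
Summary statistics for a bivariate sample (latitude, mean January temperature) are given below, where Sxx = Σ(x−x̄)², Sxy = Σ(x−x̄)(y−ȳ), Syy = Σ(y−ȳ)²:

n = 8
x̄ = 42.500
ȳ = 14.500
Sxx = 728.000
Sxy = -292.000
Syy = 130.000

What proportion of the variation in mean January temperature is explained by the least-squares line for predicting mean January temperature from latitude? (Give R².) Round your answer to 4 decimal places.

0.9009

R² = Sxy²/(Sxx·Syy) = (-292)²/(728·130) = 0.900930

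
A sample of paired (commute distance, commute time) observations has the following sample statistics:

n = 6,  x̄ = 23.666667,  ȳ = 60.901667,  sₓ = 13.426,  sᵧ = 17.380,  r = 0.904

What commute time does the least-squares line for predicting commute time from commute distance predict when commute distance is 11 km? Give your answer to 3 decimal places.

46.079

b = r · sᵧ/sₓ = 0.904 · 17.38/13.426 = 1.170231
a = ȳ − b·x̄ = 60.901667 − 1.170231·23.666667 = 33.206202
ŷ(11) = a + b·11 = 33.206202 + 1.170231·11 = 46.078742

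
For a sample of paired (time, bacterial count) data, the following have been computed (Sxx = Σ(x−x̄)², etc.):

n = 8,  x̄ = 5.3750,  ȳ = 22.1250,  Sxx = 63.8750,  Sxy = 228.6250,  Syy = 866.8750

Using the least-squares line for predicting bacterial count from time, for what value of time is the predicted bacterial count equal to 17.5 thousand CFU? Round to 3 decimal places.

4.083

b = Sxy/Sxx = 228.625/63.875 = 3.579256
a = ȳ − b·x̄ = 22.125 − 3.579256·5.375 = 2.886497
Set a + b·x = 17.5: x = (17.5 − 2.886497) / 3.579256 = 4.082832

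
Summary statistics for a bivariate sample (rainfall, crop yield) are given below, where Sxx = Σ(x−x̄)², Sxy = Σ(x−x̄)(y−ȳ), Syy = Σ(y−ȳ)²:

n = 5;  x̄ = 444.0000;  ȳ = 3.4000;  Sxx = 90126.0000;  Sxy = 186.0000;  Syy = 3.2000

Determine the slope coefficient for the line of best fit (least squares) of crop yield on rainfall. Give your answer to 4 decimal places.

b = Sxy/Sxx = 186/90126 = 0.002064

0.0021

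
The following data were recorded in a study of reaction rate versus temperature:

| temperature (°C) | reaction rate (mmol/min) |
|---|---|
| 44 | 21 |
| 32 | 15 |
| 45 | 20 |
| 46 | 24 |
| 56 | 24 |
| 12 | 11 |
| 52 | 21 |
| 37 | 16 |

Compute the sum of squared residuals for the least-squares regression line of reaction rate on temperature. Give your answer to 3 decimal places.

20.565

n = 8, Σx = 324, Σy = 152, Σxy = 6568, Σx² = 14454, Σy² = 3036
Sxx = Σx² − (Σx)²/n = 14454 − 13122 = 1332
Sxy = Σxy − (Σx)(Σy)/n = 6568 − 6156 = 412
Syy = Σy² − (Σy)²/n = 3036 − 2888 = 148
b = Sxy/Sxx = 412/1332 = 0.309309
SSE = Syy − b·Sxy = 148 − 0.309309·412 = 20.564565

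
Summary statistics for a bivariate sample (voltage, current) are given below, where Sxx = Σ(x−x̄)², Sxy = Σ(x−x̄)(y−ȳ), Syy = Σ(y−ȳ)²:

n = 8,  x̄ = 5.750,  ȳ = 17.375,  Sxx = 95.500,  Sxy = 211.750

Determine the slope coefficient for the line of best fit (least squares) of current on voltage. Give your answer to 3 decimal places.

2.217

b = Sxy/Sxx = 211.75/95.5 = 2.217277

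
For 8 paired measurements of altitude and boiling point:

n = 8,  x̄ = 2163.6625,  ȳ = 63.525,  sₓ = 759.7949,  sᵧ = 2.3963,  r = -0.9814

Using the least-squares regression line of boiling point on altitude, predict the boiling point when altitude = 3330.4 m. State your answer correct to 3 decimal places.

59.914

b = r · sᵧ/sₓ = -0.9814 · 2.3963/759.7949 = -0.003095
a = ȳ − b·x̄ = 63.525 − (-0.003095)·2163.6625 = 70.222001
ŷ(3330.4) = a + b·3330.4 = 70.222001 + (-0.003095)·3330.4 = 59.913696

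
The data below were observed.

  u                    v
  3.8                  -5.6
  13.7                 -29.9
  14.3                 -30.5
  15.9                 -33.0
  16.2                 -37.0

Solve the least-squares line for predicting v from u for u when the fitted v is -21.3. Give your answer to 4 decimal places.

n = 5, Σx = 63.9, Σy = -136, Σxy = -1991.16, Σx² = 921.87
Sxx = Σx² − (Σx)²/n = 921.87 − 816.642 = 105.228
Sxy = Σxy − (Σx)(Σy)/n = -1991.16 − (-1738.08) = -253.08
b = Sxy/Sxx = -253.08/105.228 = -2.405063
a = ȳ − b·x̄ = -27.2 − (-2.405063)·12.78 = 3.536709
Set a + b·x = -21.3: x = (-21.3 − 3.536709) / (-2.405063) = 10.326842

10.3268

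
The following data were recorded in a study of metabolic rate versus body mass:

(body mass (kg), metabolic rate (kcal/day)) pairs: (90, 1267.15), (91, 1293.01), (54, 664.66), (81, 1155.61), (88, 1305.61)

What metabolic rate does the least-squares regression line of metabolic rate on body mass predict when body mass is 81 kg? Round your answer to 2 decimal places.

n = 5, Σx = 404, Σy = 5686.04, Σxy = 476097.14, Σx² = 33602
Sxx = Σx² − (Σx)²/n = 33602 − 32643.2 = 958.8
Sxy = Σxy − (Σx)(Σy)/n = 476097.14 − 459432.032 = 16665.108
b = Sxy/Sxx = 16665.108/958.8 = 17.381214
a = ȳ − b·x̄ = 1137.208 − 17.381214·80.8 = -267.194093
ŷ(81) = a + b·81 = -267.194093 + 17.381214·81 = 1140.684243

1140.68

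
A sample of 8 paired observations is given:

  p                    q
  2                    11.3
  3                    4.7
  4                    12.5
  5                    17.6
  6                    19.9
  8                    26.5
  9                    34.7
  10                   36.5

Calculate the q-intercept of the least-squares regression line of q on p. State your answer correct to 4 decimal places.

-1.6567

n = 8, Σx = 47, Σy = 163.7, Σxy = 1183.4, Σx² = 335
Sxx = Σx² − (Σx)²/n = 335 − 276.125 = 58.875
Sxy = Σxy − (Σx)(Σy)/n = 1183.4 − 961.7375 = 221.6625
b = Sxy/Sxx = 221.6625/58.875 = 3.764968
a = ȳ − b·x̄ = 20.4625 − 3.764968·5.875 = -1.656688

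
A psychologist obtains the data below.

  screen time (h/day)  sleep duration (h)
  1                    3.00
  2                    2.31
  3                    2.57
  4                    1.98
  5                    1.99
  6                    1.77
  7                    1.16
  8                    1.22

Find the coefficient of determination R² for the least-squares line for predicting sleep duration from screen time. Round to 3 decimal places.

n = 8, Σx = 36, Σy = 16, Σxy = 61.7, Σx² = 204, Σy² = 34.7884
Sxx = Σx² − (Σx)²/n = 204 − 162 = 42
Sxy = Σxy − (Σx)(Σy)/n = 61.7 − 72 = -10.3
Syy = Σy² − (Σy)²/n = 34.7884 − 32 = 2.7884
R² = Sxy²/(Sxx·Syy) = (-10.3)²/(42·2.7884) = 0.905879

0.906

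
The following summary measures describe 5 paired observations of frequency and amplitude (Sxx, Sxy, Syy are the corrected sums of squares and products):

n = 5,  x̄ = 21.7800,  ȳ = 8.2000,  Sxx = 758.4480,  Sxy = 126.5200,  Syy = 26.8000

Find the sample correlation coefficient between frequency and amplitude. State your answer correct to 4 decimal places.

r = Sxy/√(Sxx·Syy) = 126.52/√(20326.4064) = 126.52/142.570707 = 0.887419

0.8874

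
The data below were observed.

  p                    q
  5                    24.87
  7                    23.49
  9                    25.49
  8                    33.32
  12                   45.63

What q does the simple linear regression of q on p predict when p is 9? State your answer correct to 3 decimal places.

32.929

n = 5, Σx = 41, Σy = 152.8, Σxy = 1332.31, Σx² = 363
Sxx = Σx² − (Σx)²/n = 363 − 336.2 = 26.8
Sxy = Σxy − (Σx)(Σy)/n = 1332.31 − 1252.96 = 79.35
b = Sxy/Sxx = 79.35/26.8 = 2.960821
a = ȳ − b·x̄ = 30.56 − 2.960821·8.2 = 6.281269
ŷ(9) = a + b·9 = 6.281269 + 2.960821·9 = 32.928657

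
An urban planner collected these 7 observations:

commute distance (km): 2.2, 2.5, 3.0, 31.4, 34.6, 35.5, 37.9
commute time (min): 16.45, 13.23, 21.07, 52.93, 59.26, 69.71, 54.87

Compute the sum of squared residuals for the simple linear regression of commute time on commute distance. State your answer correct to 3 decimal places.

n = 7, Σx = 147.1, Σy = 287.52, Σxy = 8399.151, Σx² = 4899.87, Σy² = 15073.1138
Sxx = Σx² − (Σx)²/n = 4899.87 − 3091.201429 = 1808.668571
Sxy = Σxy − (Σx)(Σy)/n = 8399.151 − 6042.027429 = 2357.123571
Syy = Σy² − (Σy)²/n = 15073.1138 − 11809.678629 = 3263.435171
b = Sxy/Sxx = 2357.123571/1808.668571 = 1.303237
SSE = Syy − b·Sxy = 3263.435171 − 1.303237·2357.123571 = 191.544821

191.545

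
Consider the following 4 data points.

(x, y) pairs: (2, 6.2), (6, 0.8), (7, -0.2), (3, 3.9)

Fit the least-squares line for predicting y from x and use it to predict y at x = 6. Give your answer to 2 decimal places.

0.85

n = 4, Σx = 18, Σy = 10.7, Σxy = 27.5, Σx² = 98
Sxx = Σx² − (Σx)²/n = 98 − 81 = 17
Sxy = Σxy − (Σx)(Σy)/n = 27.5 − 48.15 = -20.65
b = Sxy/Sxx = -20.65/17 = -1.214706
a = ȳ − b·x̄ = 2.675 − (-1.214706)·4.5 = 8.141176
ŷ(6) = a + b·6 = 8.141176 + (-1.214706)·6 = 0.852941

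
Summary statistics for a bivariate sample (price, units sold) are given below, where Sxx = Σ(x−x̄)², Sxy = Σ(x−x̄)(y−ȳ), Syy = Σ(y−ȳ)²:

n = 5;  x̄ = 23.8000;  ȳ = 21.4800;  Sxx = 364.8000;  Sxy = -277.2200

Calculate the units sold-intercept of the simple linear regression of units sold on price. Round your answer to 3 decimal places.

b = Sxy/Sxx = -277.22/364.8 = -0.759923
a = ȳ − b·x̄ = 21.48 − (-0.759923)·23.8 = 39.566173

39.566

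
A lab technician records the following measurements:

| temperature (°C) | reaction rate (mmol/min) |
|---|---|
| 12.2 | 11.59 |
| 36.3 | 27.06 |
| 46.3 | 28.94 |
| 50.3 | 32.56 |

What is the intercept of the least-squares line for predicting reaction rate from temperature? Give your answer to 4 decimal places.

5.6580

n = 4, Σx = 145.1, Σy = 100.15, Σxy = 4101.366, Σx² = 6140.31
Sxx = Σx² − (Σx)²/n = 6140.31 − 5263.5025 = 876.8075
Sxy = Σxy − (Σx)(Σy)/n = 4101.366 − 3632.94125 = 468.42475
b = Sxy/Sxx = 468.42475/876.8075 = 0.534239
a = ȳ − b·x̄ = 25.0375 − 0.534239·36.275 = 5.657981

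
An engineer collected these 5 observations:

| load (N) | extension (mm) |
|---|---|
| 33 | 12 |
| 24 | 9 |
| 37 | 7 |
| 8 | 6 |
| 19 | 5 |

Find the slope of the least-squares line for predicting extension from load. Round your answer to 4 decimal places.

n = 5, Σx = 121, Σy = 39, Σxy = 1014, Σx² = 3459
Sxx = Σx² − (Σx)²/n = 3459 − 2928.2 = 530.8
Sxy = Σxy − (Σx)(Σy)/n = 1014 − 943.8 = 70.2
b = Sxy/Sxx = 70.2/530.8 = 0.132253

0.1323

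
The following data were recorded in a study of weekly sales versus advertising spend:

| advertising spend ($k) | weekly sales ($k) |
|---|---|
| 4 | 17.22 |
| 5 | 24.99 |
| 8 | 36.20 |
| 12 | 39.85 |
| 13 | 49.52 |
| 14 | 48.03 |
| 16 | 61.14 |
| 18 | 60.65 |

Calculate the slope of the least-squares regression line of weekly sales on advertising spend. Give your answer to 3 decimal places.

n = 8, Σx = 90, Σy = 337.6, Σxy = 4347.75, Σx² = 1194
Sxx = Σx² − (Σx)²/n = 1194 − 1012.5 = 181.5
Sxy = Σxy − (Σx)(Σy)/n = 4347.75 − 3798 = 549.75
b = Sxy/Sxx = 549.75/181.5 = 3.028926

3.029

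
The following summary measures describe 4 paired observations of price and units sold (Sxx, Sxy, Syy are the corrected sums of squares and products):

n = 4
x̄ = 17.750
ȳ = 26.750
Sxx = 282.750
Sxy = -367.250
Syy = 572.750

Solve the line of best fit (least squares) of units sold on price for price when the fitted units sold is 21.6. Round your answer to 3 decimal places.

b = Sxy/Sxx = -367.25/282.75 = -1.298851
a = ȳ − b·x̄ = 26.75 − (-1.298851)·17.75 = 49.804598
Set a + b·x = 21.6: x = (21.6 − 49.804598) / (-1.298851) = 21.715044

21.715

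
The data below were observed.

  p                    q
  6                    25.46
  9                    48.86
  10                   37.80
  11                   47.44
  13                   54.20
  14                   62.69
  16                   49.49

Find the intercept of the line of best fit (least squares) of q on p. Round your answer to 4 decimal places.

15.1011

n = 7, Σx = 79, Σy = 325.94, Σxy = 3866.44, Σx² = 959
Sxx = Σx² − (Σx)²/n = 959 − 891.571429 = 67.428571
Sxy = Σxy − (Σx)(Σy)/n = 3866.44 − 3678.465714 = 187.974286
b = Sxy/Sxx = 187.974286/67.428571 = 2.787754
a = ȳ − b·x̄ = 46.562857 − 2.787754·11.285714 = 15.101059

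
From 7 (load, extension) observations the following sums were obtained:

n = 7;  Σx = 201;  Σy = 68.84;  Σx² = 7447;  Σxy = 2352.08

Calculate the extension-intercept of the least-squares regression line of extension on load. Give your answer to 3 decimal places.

3.401

Sxx = Σx² − (Σx)²/n = 7447 − 5771.571429 = 1675.428571
Sxy = Σxy − (Σx)(Σy)/n = 2352.08 − 1976.691429 = 375.388571
b = Sxy/Sxx = 375.388571/1675.428571 = 0.224055
a = ȳ − b·x̄ = 9.834286 − 0.224055·28.714286 = 3.400699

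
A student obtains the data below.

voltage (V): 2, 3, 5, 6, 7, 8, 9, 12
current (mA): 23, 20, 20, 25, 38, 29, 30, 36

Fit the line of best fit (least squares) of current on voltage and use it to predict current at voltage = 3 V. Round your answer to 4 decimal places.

n = 8, Σx = 52, Σy = 221, Σxy = 1556, Σx² = 412
Sxx = Σx² − (Σx)²/n = 412 − 338 = 74
Sxy = Σxy − (Σx)(Σy)/n = 1556 − 1436.5 = 119.5
b = Sxy/Sxx = 119.5/74 = 1.614865
a = ȳ − b·x̄ = 27.625 − 1.614865·6.5 = 17.128378
ŷ(3) = a + b·3 = 17.128378 + 1.614865·3 = 21.972973

21.9730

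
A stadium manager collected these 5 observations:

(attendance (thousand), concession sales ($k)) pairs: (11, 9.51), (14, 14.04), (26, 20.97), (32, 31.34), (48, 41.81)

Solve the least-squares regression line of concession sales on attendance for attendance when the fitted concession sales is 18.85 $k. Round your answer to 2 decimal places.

20.82

n = 5, Σx = 131, Σy = 117.67, Σxy = 3856.15, Σx² = 4321
Sxx = Σx² − (Σx)²/n = 4321 − 3432.2 = 888.8
Sxy = Σxy − (Σx)(Σy)/n = 3856.15 − 3082.954 = 773.196
b = Sxy/Sxx = 773.196/888.8 = 0.869932
a = ȳ − b·x̄ = 23.534 − 0.869932·26.2 = 0.741769
Set a + b·x = 18.85: x = (18.85 − 0.741769) / 0.869932 = 20.815674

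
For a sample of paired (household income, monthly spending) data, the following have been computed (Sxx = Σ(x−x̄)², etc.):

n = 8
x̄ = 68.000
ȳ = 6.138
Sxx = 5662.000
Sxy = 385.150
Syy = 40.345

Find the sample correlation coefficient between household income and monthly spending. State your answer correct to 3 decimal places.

r = Sxy/√(Sxx·Syy) = 385.15/√(228433.39) = 385.15/477.947058 = 0.805842

0.806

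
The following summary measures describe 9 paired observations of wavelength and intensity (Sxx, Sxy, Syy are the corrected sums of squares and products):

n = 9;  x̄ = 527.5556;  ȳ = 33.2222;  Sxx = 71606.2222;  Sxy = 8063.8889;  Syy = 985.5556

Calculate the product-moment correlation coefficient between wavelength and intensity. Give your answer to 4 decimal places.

0.9599

r = Sxy/√(Sxx·Syy) = 8063.8889/√(70571913.284054) = 8063.8889/8400.709094 = 0.959906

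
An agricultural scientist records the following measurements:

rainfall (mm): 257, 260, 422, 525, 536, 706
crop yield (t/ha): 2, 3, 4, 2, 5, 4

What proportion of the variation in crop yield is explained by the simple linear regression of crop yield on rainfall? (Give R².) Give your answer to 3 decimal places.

0.238

n = 6, Σx = 2706, Σy = 20, Σxy = 9536, Σx² = 1373090, Σy² = 74
Sxx = Σx² − (Σx)²/n = 1373090 − 1220406 = 152684
Sxy = Σxy − (Σx)(Σy)/n = 9536 − 9020 = 516
Syy = Σy² − (Σy)²/n = 74 − 66.666667 = 7.333333
R² = Sxy²/(Sxx·Syy) = (516)²/(152684·7.333333) = 0.237796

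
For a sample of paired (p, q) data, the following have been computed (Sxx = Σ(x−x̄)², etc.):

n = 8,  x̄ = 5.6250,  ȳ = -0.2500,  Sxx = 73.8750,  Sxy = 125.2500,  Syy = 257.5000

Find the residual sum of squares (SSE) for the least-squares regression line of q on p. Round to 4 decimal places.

45.1472

b = Sxy/Sxx = 125.25/73.875 = 1.695431
SSE = Syy − b·Sxy = 257.5 − 1.695431·125.25 = 45.147208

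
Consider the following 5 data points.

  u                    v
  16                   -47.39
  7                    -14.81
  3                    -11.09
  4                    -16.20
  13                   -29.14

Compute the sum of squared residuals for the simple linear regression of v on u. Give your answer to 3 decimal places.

99.539

n = 5, Σx = 43, Σy = -118.63, Σxy = -1338.8, Σx² = 499, Σy² = 3699.7159
Sxx = Σx² − (Σx)²/n = 499 − 369.8 = 129.2
Sxy = Σxy − (Σx)(Σy)/n = -1338.8 − (-1020.218) = -318.582
Syy = Σy² − (Σy)²/n = 3699.7159 − 2814.61538 = 885.10052
b = Sxy/Sxx = -318.582/129.2 = -2.465805
SSE = Syy − b·Sxy = 885.10052 − (-2.465805)·(-318.582) = 99.539446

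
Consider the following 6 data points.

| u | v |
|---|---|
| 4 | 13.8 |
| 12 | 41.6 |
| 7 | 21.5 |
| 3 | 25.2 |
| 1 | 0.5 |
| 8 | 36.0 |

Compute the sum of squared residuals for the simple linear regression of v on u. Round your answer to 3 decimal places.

n = 6, Σx = 35, Σy = 138.6, Σxy = 1069, Σx² = 283, Σy² = 4314.54
Sxx = Σx² − (Σx)²/n = 283 − 204.166667 = 78.833333
Sxy = Σxy − (Σx)(Σy)/n = 1069 − 808.5 = 260.5
Syy = Σy² − (Σy)²/n = 4314.54 − 3201.66 = 1112.88
b = Sxy/Sxx = 260.5/78.833333 = 3.304440
SSE = Syy − b·Sxy = 1112.88 − 3.304440·260.5 = 252.073446

252.073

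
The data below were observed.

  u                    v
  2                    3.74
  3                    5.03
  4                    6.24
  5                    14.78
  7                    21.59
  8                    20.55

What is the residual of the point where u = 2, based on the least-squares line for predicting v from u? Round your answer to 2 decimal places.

1.18

n = 6, Σx = 29, Σy = 71.93, Σxy = 436.96, Σx² = 167
Sxx = Σx² − (Σx)²/n = 167 − 140.166667 = 26.833333
Sxy = Σxy − (Σx)(Σy)/n = 436.96 − 347.661667 = 89.298333
b = Sxy/Sxx = 89.298333/26.833333 = 3.327888
a = ȳ − b·x̄ = 11.988333 − 3.327888·4.833333 = -4.096460
ŷ(2) = -4.096460 + 3.327888·2 = 2.559317
residual = y − ŷ = 3.74 − 2.559317 = 1.180683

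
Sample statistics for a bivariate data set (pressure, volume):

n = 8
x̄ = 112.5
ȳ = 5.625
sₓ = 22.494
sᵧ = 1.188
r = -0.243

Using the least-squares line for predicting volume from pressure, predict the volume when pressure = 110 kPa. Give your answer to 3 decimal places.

5.657

b = r · sᵧ/sₓ = -0.243 · 1.188/22.494 = -0.012834
a = ȳ − b·x̄ = 5.625 − (-0.012834)·112.5 = 7.068805
ŷ(110) = a + b·110 = 7.068805 + (-0.012834)·110 = 5.657085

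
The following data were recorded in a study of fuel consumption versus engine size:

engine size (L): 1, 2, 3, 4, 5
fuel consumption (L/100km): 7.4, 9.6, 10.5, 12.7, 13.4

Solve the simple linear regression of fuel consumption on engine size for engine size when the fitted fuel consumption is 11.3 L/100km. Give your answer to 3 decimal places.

3.384

n = 5, Σx = 15, Σy = 53.6, Σxy = 175.9, Σx² = 55
Sxx = Σx² − (Σx)²/n = 55 − 45 = 10
Sxy = Σxy − (Σx)(Σy)/n = 175.9 − 160.8 = 15.1
b = Sxy/Sxx = 15.1/10 = 1.51
a = ȳ − b·x̄ = 10.72 − 1.51·3 = 6.19
Set a + b·x = 11.3: x = (11.3 − 6.19) / 1.51 = 3.384106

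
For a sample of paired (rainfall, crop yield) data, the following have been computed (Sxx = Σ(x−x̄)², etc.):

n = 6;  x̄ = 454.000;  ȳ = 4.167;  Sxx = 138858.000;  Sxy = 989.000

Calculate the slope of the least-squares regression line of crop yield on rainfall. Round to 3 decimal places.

b = Sxy/Sxx = 989/138858 = 0.007122

0.007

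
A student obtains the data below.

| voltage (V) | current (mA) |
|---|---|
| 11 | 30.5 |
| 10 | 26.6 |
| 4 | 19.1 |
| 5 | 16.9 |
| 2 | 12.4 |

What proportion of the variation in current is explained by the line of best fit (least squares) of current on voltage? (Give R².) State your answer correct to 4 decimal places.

0.9492

n = 5, Σx = 32, Σy = 105.5, Σxy = 787.2, Σx² = 266, Σy² = 2441.99
Sxx = Σx² − (Σx)²/n = 266 − 204.8 = 61.2
Sxy = Σxy − (Σx)(Σy)/n = 787.2 − 675.2 = 112
Syy = Σy² − (Σy)²/n = 2441.99 − 2226.05 = 215.94
R² = Sxy²/(Sxx·Syy) = (112)²/(61.2·215.94) = 0.949186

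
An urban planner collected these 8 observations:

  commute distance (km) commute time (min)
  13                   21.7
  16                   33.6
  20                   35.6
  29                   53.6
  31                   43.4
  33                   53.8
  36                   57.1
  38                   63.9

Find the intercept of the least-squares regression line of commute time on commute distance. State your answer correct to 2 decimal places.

6.49

n = 8, Σx = 216, Σy = 362.7, Σxy = 10690.7, Σx² = 6456
Sxx = Σx² − (Σx)²/n = 6456 − 5832 = 624
Sxy = Σxy − (Σx)(Σy)/n = 10690.7 − 9792.9 = 897.8
b = Sxy/Sxx = 897.8/624 = 1.438782
a = ȳ − b·x̄ = 45.3375 − 1.438782·27 = 6.490385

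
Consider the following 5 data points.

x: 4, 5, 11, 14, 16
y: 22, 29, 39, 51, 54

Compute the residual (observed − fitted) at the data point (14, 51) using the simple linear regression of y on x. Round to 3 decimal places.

n = 5, Σx = 50, Σy = 195, Σxy = 2240, Σx² = 614
Sxx = Σx² − (Σx)²/n = 614 − 500 = 114
Sxy = Σxy − (Σx)(Σy)/n = 2240 − 1950 = 290
b = Sxy/Sxx = 290/114 = 2.543860
a = ȳ − b·x̄ = 39 − 2.543860·10 = 13.561404
ŷ(14) = 13.561404 + 2.543860·14 = 49.175439
residual = y − ŷ = 51 − 49.175439 = 1.824561

1.825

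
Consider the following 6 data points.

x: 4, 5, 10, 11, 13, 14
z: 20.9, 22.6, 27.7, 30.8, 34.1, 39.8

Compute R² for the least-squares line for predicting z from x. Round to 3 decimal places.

n = 6, Σx = 57, Σy = 175.9, Σxy = 1812.9, Σx² = 627, Σy² = 5410.35
Sxx = Σx² − (Σx)²/n = 627 − 541.5 = 85.5
Sxy = Σxy − (Σx)(Σy)/n = 1812.9 − 1671.05 = 141.85
Syy = Σy² − (Σy)²/n = 5410.35 − 5156.801667 = 253.548333
R² = Sxy²/(Sxx·Syy) = (141.85)²/(85.5·253.548333) = 0.928179

0.928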